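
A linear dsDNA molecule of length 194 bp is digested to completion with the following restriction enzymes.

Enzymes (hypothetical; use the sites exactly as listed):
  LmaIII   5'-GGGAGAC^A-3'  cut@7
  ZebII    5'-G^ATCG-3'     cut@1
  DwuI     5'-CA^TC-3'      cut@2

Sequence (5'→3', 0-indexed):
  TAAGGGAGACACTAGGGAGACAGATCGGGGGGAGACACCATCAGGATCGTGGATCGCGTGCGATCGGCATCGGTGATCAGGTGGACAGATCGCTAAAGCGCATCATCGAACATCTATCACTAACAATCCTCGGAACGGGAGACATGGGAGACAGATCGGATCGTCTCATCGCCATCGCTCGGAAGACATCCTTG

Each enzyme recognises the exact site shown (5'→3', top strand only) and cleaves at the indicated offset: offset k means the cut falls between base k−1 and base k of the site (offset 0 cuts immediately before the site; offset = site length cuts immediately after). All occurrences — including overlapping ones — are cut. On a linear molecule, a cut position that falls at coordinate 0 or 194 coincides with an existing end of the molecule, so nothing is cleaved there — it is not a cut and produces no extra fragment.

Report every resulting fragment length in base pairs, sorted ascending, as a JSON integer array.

Scan for sites:
  LmaIII GGGAGACA/7: at [3, 14, 29, 136, 145] ⇒ [10, 21, 36, 143, 152]
  ZebII GATCG/1: at [22, 44, 51, 61, 87, 153, 158] ⇒ [23, 45, 52, 62, 88, 154, 159]
  DwuI CATC/2: at [38, 67, 100, 103, 110, 166, 172, 186] ⇒ [40, 69, 102, 105, 112, 168, 174, 188]

All cut coordinates (distinct, sorted): [10, 21, 23, 36, 40, 45, 52, 62, 69, 88, 102, 105, 112, 143, 152, 154, 159, 168, 174, 188]

Fragments:
  [0,10): 10 bp
  [10,21): 11 bp
  [21,23): 2 bp
  [23,36): 13 bp
  [36,40): 4 bp
  [40,45): 5 bp
  [45,52): 7 bp
  [52,62): 10 bp
  [62,69): 7 bp
  [69,88): 19 bp
  [88,102): 14 bp
  [102,105): 3 bp
  [105,112): 7 bp
  [112,143): 31 bp
  [143,152): 9 bp
  [152,154): 2 bp
  [154,159): 5 bp
  [159,168): 9 bp
  [168,174): 6 bp
  [174,188): 14 bp
  [188,194): 6 bp

[2,2,3,4,5,5,6,6,7,7,7,9,9,10,10,11,13,14,14,19,31]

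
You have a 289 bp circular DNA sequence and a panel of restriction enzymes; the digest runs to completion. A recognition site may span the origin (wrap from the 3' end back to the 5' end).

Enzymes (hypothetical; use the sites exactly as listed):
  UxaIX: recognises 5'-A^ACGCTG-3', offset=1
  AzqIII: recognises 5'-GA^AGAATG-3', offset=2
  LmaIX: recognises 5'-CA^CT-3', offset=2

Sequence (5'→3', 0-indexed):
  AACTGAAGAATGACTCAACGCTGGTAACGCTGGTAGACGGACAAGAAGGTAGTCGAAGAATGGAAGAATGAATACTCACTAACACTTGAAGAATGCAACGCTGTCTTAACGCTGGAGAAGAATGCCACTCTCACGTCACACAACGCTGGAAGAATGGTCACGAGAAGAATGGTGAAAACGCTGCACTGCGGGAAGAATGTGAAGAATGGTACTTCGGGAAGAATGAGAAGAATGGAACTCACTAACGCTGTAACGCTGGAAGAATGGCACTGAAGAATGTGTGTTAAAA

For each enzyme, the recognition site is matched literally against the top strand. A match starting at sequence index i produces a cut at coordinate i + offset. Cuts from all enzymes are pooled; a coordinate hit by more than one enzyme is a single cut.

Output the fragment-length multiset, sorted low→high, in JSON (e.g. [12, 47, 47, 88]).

[3,4,5,6,8,8,8,8,8,8,8,9,9,9,9,9,10,11,11,12,13,14,15,15,17,22,30]

Site scan:
  UxaIX (AACGCTG, off=1): starts [16, 25, 96, 107, 141, 176, 243, 251] → cuts [17, 26, 97, 108, 142, 177, 244, 252]
  AzqIII (GAAGAATG, off=2): starts [4, 54, 62, 87, 116, 148, 163, 191, 200, 217, 226, 258, 271] → cuts [6, 56, 64, 89, 118, 150, 165, 193, 202, 219, 228, 260, 273]
  LmaIX (CACT, off=2): starts [76, 82, 125, 183, 239, 267] → cuts [78, 84, 127, 185, 241, 269]

All cut coordinates (distinct, sorted): [6, 17, 26, 56, 64, 78, 84, 89, 97, 108, 118, 127, 142, 150, 165, 177, 185, 193, 202, 219, 228, 241, 244, 252, 260, 269, 273]

Fragments:
  6→17: 11 bp
  17→26: 9 bp
  26→56: 30 bp
  56→64: 8 bp
  64→78: 14 bp
  78→84: 6 bp
  84→89: 5 bp
  89→97: 8 bp
  97→108: 11 bp
  108→118: 10 bp
  118→127: 9 bp
  127→142: 15 bp
  142→150: 8 bp
  150→165: 15 bp
  165→177: 12 bp
  177→185: 8 bp
  185→193: 8 bp
  193→202: 9 bp
  202→219: 17 bp
  219→228: 9 bp
  228→241: 13 bp
  241→244: 3 bp
  244→252: 8 bp
  252→260: 8 bp
  260→269: 9 bp
  269→273: 4 bp
  273→6 (wrap): 289-273+6 = 22 bp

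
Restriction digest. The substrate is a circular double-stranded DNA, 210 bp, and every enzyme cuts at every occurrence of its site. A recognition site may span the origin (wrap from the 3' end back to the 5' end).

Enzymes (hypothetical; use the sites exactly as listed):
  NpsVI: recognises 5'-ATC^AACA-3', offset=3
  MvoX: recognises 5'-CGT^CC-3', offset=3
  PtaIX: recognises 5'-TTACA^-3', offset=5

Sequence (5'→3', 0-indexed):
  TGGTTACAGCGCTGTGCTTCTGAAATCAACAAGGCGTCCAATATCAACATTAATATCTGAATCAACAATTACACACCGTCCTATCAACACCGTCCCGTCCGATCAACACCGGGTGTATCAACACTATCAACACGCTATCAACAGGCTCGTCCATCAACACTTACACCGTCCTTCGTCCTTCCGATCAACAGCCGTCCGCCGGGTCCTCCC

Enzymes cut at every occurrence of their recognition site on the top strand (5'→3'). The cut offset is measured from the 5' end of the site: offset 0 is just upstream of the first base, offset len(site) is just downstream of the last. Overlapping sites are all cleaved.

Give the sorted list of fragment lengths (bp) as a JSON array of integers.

[4,5,5,6,6,6,7,8,8,9,9,10,10,10,10,11,11,15,18,19,23]

Scan for sites:
  NpsVI (ATCAACA, off=3): starts [24, 42, 60, 82, 101, 116, 125, 136, 152, 183] → cuts [27, 45, 63, 85, 104, 119, 128, 139, 155, 186]
  MvoX (CGTCC, off=3): starts [34, 76, 90, 95, 147, 166, 173, 192] → cuts [37, 79, 93, 98, 150, 169, 176, 195]
  PtaIX (TTACA, off=5): starts [3, 68, 160] → cuts [8, 73, 165]

Pooled cuts: [8, 27, 37, 45, 63, 73, 79, 85, 93, 98, 104, 119, 128, 139, 150, 155, 165, 169, 176, 186, 195]

Fragments:
  8→27: 19 bp
  27→37: 10 bp
  37→45: 8 bp
  45→63: 18 bp
  63→73: 10 bp
  73→79: 6 bp
  79→85: 6 bp
  85→93: 8 bp
  93→98: 5 bp
  98→104: 6 bp
  104→119: 15 bp
  119→128: 9 bp
  128→139: 11 bp
  139→150: 11 bp
  150→155: 5 bp
  155→165: 10 bp
  165→169: 4 bp
  169→176: 7 bp
  176→186: 10 bp
  186→195: 9 bp
  195→8 (wrap): 210-195+8 = 23 bp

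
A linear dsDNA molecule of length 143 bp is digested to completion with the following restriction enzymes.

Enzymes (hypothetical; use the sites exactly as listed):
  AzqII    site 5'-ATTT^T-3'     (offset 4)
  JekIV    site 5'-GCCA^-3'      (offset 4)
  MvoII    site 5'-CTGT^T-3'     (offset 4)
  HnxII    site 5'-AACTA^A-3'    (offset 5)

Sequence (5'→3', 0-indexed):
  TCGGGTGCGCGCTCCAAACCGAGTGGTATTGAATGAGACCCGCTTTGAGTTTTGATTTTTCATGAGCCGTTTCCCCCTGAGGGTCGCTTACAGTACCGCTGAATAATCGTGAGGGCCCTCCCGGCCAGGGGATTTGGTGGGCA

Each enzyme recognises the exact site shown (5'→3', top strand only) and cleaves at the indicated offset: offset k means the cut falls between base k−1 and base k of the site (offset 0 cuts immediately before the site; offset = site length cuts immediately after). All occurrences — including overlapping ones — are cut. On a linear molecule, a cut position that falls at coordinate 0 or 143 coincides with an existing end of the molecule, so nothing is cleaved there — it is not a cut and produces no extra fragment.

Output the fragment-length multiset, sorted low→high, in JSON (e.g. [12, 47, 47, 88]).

[16,58,69]

Scan for sites:
  AzqII ATTTT/4: at [54] ⇒ [58]
  JekIV GCCA/4: at [123] ⇒ [127]
  MvoII (CTGTT, off=4): no sites
  HnxII (AACTAA, off=5): no sites

Pooled cuts: [58, 127]

Fragment lengths:
  [0,58): 58 bp
  [58,127): 69 bp
  [127,143): 16 bp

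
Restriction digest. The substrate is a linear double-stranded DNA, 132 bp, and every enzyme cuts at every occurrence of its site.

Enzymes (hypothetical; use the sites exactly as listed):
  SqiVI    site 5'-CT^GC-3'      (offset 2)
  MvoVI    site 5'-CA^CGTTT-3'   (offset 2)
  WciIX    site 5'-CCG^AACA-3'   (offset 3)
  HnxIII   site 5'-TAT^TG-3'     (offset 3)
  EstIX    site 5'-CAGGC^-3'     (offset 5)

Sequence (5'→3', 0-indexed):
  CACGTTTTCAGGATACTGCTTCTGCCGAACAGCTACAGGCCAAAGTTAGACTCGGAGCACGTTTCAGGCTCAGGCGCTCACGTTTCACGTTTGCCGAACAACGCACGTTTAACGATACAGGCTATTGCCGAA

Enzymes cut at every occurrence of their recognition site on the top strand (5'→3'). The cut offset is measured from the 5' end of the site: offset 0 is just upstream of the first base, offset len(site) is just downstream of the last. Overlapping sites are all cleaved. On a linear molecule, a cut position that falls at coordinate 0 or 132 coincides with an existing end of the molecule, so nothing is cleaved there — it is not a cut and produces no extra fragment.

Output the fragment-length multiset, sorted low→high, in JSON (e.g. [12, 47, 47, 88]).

Scan for sites:
  SqiVI CTGC/2: at [15, 21] ⇒ [17, 23]
  MvoVI CACGTTT/2: at [0, 57, 78, 85, 103] ⇒ [2, 59, 80, 87, 105]
  WciIX CCGAACA/3: at [24, 93] ⇒ [27, 96]
  HnxIII TATTG/3: at [122] ⇒ [125]
  EstIX CAGGC/5: at [35, 64, 70, 117] ⇒ [40, 69, 75, 122]

Pooled cuts: [2, 17, 23, 27, 40, 59, 69, 75, 80, 87, 96, 105, 122, 125]

Fragment lengths:
  [0,2): 2 bp
  [2,17): 15 bp
  [17,23): 6 bp
  [23,27): 4 bp
  [27,40): 13 bp
  [40,59): 19 bp
  [59,69): 10 bp
  [69,75): 6 bp
  [75,80): 5 bp
  [80,87): 7 bp
  [87,96): 9 bp
  [96,105): 9 bp
  [105,122): 17 bp
  [122,125): 3 bp
  [125,132): 7 bp

[2,3,4,5,6,6,7,7,9,9,10,13,15,17,19]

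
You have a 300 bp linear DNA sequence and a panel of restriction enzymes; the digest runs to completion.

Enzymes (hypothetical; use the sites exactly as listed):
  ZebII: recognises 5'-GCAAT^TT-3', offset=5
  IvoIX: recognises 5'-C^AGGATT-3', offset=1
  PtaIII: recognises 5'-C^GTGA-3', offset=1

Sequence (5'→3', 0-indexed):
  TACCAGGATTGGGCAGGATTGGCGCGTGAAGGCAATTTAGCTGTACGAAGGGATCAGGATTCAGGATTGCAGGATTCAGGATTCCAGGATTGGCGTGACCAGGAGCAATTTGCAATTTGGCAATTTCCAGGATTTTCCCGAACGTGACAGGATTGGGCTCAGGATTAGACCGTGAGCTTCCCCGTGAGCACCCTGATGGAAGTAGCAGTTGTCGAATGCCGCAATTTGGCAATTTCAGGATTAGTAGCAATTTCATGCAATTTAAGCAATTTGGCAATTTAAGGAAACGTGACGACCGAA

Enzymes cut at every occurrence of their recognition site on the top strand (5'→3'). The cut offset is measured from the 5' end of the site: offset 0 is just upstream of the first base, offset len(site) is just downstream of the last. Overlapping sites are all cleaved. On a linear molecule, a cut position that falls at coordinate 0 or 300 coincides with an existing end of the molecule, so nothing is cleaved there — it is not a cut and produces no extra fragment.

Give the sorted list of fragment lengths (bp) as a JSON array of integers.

[3,4,4,5,7,7,7,8,8,8,8,8,9,9,10,10,10,11,11,11,12,12,12,15,15,15,19,42]

Site scan:
  ZebII GCAATTT/5: at [31, 104, 111, 119, 220, 228, 246, 256, 265, 273] ⇒ [36, 109, 116, 124, 225, 233, 251, 261, 270, 278]
  IvoIX CAGGATT/1: at [3, 13, 54, 61, 69, 76, 84, 127, 147, 159, 235] ⇒ [4, 14, 55, 62, 70, 77, 85, 128, 148, 160, 236]
  PtaIII CGTGA/1: at [24, 93, 142, 170, 182, 287] ⇒ [25, 94, 143, 171, 183, 288]

Pooled cuts: [4, 14, 25, 36, 55, 62, 70, 77, 85, 94, 109, 116, 124, 128, 143, 148, 160, 171, 183, 225, 233, 236, 251, 261, 270, 278, 288]

Fragment lengths:
  [0,4): 4 bp
  [4,14): 10 bp
  [14,25): 11 bp
  [25,36): 11 bp
  [36,55): 19 bp
  [55,62): 7 bp
  [62,70): 8 bp
  [70,77): 7 bp
  [77,85): 8 bp
  [85,94): 9 bp
  [94,109): 15 bp
  [109,116): 7 bp
  [116,124): 8 bp
  [124,128): 4 bp
  [128,143): 15 bp
  [143,148): 5 bp
  [148,160): 12 bp
  [160,171): 11 bp
  [171,183): 12 bp
  [183,225): 42 bp
  [225,233): 8 bp
  [233,236): 3 bp
  [236,251): 15 bp
  [251,261): 10 bp
  [261,270): 9 bp
  [270,278): 8 bp
  [278,288): 10 bp
  [288,300): 12 bp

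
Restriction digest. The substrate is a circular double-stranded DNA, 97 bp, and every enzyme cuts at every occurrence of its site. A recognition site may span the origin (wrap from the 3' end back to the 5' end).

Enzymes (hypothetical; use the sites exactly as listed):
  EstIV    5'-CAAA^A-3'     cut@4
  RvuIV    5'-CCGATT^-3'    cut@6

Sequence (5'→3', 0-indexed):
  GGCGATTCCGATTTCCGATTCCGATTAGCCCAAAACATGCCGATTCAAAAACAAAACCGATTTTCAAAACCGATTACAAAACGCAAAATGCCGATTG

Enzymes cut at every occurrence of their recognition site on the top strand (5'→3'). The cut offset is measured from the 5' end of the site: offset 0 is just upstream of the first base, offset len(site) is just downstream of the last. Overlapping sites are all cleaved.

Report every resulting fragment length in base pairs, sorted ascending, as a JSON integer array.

Scan for sites:
  EstIV CAAAA/4: at [30, 45, 51, 64, 76, 83] ⇒ [34, 49, 55, 68, 80, 87]
  RvuIV CCGATT/6: at [7, 14, 20, 39, 56, 69, 90] ⇒ [13, 20, 26, 45, 62, 75, 96]

All cut coordinates (distinct, sorted): [13, 20, 26, 34, 45, 49, 55, 62, 68, 75, 80, 87, 96]

Fragment lengths:
  13→20: 7 bp
  20→26: 6 bp
  26→34: 8 bp
  34→45: 11 bp
  45→49: 4 bp
  49→55: 6 bp
  55→62: 7 bp
  62→68: 6 bp
  68→75: 7 bp
  75→80: 5 bp
  80→87: 7 bp
  87→96: 9 bp
  96→13 (wrap): 97-96+13 = 14 bp

[4,5,6,6,6,7,7,7,7,8,9,11,14]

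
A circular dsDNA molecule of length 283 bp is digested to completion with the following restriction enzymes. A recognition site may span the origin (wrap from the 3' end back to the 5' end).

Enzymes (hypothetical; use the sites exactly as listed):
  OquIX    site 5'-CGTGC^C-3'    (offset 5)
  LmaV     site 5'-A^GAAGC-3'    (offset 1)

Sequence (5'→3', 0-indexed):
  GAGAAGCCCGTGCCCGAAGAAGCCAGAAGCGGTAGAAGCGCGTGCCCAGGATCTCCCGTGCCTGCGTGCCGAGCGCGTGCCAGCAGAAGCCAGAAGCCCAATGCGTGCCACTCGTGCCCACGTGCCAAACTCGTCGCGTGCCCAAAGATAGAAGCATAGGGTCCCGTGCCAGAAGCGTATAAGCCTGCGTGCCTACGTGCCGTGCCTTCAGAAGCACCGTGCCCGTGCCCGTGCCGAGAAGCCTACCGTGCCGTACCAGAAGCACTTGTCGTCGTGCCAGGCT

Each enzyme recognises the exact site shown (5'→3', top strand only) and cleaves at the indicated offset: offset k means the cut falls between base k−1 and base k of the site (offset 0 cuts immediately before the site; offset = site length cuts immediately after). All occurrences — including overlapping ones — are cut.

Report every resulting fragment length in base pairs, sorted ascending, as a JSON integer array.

Per-enzyme occurrences:
  OquIX CGTGCC/5: at [8, 40, 56, 64, 75, 103, 112, 120, 136, 164, 187, 195, 200, 217, 223, 229, 246, 272] ⇒ [13, 45, 61, 69, 80, 108, 117, 125, 141, 169, 192, 200, 205, 222, 228, 234, 251, 277]
  LmaV AGAAGC/1: at [1, 17, 24, 33, 84, 91, 149, 170, 209, 236, 257] ⇒ [2, 18, 25, 34, 85, 92, 150, 171, 210, 237, 258]

Pooled cuts: [2, 13, 18, 25, 34, 45, 61, 69, 80, 85, 92, 108, 117, 125, 141, 150, 169, 171, 192, 200, 205, 210, 222, 228, 234, 237, 251, 258, 277]

Fragments:
  2→13: 11 bp
  13→18: 5 bp
  18→25: 7 bp
  25→34: 9 bp
  34→45: 11 bp
  45→61: 16 bp
  61→69: 8 bp
  69→80: 11 bp
  80→85: 5 bp
  85→92: 7 bp
  92→108: 16 bp
  108→117: 9 bp
  117→125: 8 bp
  125→141: 16 bp
  141→150: 9 bp
  150→169: 19 bp
  169→171: 2 bp
  171→192: 21 bp
  192→200: 8 bp
  200→205: 5 bp
  205→210: 5 bp
  210→222: 12 bp
  222→228: 6 bp
  228→234: 6 bp
  234→237: 3 bp
  237→251: 14 bp
  251→258: 7 bp
  258→277: 19 bp
  277→2 (wrap): 283-277+2 = 8 bp

[2,3,5,5,5,5,6,6,7,7,7,8,8,8,8,9,9,9,11,11,11,12,14,16,16,16,19,19,21]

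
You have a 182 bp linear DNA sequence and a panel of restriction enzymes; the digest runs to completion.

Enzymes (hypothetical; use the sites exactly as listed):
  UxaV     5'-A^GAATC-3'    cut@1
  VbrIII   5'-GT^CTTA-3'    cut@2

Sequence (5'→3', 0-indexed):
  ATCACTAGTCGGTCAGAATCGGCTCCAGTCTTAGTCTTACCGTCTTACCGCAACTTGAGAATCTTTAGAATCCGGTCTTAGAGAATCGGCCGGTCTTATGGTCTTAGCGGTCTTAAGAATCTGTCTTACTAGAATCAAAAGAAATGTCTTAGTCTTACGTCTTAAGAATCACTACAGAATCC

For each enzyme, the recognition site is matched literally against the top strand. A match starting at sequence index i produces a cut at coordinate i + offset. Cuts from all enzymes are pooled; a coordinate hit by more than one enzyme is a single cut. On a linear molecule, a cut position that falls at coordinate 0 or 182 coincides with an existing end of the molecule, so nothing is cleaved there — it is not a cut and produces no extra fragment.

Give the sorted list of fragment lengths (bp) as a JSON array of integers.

[5,5,6,6,6,6,7,7,8,8,8,9,9,9,11,12,14,15,15,16]

Scan for sites:
  UxaV AGAATC/1: at [14, 57, 66, 81, 115, 130, 164, 175] ⇒ [15, 58, 67, 82, 116, 131, 165, 176]
  VbrIII GTCTTA/2: at [27, 33, 41, 74, 92, 100, 109, 122, 145, 151, 158] ⇒ [29, 35, 43, 76, 94, 102, 111, 124, 147, 153, 160]

All cut coordinates (distinct, sorted): [15, 29, 35, 43, 58, 67, 76, 82, 94, 102, 111, 116, 124, 131, 147, 153, 160, 165, 176]

Fragment lengths:
  [0,15): 15 bp
  [15,29): 14 bp
  [29,35): 6 bp
  [35,43): 8 bp
  [43,58): 15 bp
  [58,67): 9 bp
  [67,76): 9 bp
  [76,82): 6 bp
  [82,94): 12 bp
  [94,102): 8 bp
  [102,111): 9 bp
  [111,116): 5 bp
  [116,124): 8 bp
  [124,131): 7 bp
  [131,147): 16 bp
  [147,153): 6 bp
  [153,160): 7 bp
  [160,165): 5 bp
  [165,176): 11 bp
  [176,182): 6 bp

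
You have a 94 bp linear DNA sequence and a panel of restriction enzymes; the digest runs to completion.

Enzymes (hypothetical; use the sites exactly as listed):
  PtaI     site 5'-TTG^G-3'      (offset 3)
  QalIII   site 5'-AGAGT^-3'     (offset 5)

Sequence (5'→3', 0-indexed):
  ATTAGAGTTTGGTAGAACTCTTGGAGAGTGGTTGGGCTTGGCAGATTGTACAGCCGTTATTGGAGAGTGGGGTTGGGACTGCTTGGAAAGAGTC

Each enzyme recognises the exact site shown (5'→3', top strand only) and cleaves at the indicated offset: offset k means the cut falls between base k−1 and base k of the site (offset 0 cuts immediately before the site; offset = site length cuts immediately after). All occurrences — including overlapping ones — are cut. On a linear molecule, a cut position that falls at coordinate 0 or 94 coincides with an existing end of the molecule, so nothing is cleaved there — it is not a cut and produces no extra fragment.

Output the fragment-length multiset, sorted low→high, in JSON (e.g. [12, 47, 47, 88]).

Scan for sites:
  PtaI TTGG/3: at [8, 20, 31, 37, 59, 72, 82] ⇒ [11, 23, 34, 40, 62, 75, 85]
  QalIII AGAGT/5: at [3, 24, 63, 88] ⇒ [8, 29, 68, 93]

Pooled cuts: [8, 11, 23, 29, 34, 40, 62, 68, 75, 85, 93]

Fragment lengths:
  [0,8): 8 bp
  [8,11): 3 bp
  [11,23): 12 bp
  [23,29): 6 bp
  [29,34): 5 bp
  [34,40): 6 bp
  [40,62): 22 bp
  [62,68): 6 bp
  [68,75): 7 bp
  [75,85): 10 bp
  [85,93): 8 bp
  [93,94): 1 bp

[1,3,5,6,6,6,7,8,8,10,12,22]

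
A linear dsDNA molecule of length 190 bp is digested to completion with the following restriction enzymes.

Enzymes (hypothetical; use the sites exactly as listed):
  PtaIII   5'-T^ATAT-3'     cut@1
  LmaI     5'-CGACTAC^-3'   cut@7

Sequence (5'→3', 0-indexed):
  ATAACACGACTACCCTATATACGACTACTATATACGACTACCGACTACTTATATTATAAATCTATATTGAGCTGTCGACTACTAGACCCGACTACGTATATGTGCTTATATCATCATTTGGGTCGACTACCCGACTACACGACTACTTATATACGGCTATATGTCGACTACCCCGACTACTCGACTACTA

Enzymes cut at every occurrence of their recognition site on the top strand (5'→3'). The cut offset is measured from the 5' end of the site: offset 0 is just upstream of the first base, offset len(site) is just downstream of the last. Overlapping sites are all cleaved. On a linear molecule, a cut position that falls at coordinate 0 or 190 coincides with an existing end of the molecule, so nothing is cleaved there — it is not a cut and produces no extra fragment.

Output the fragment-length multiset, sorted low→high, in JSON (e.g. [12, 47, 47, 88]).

[1,2,2,2,2,3,7,8,8,8,9,10,10,12,12,13,13,13,13,19,23]

Site scan:
  PtaIII (TATAT, off=1): starts [15, 28, 49, 62, 96, 106, 147, 157] → cuts [16, 29, 50, 63, 97, 107, 148, 158]
  LmaI (CGACTAC, off=7): starts [6, 21, 34, 41, 75, 88, 123, 131, 139, 164, 173, 181] → cuts [13, 28, 41, 48, 82, 95, 130, 138, 146, 171, 180, 188]

All cut coordinates (distinct, sorted): [13, 16, 28, 29, 41, 48, 50, 63, 82, 95, 97, 107, 130, 138, 146, 148, 158, 171, 180, 188]

Fragments:
  [0,13): 13 bp
  [13,16): 3 bp
  [16,28): 12 bp
  [28,29): 1 bp
  [29,41): 12 bp
  [41,48): 7 bp
  [48,50): 2 bp
  [50,63): 13 bp
  [63,82): 19 bp
  [82,95): 13 bp
  [95,97): 2 bp
  [97,107): 10 bp
  [107,130): 23 bp
  [130,138): 8 bp
  [138,146): 8 bp
  [146,148): 2 bp
  [148,158): 10 bp
  [158,171): 13 bp
  [171,180): 9 bp
  [180,188): 8 bp
  [188,190): 2 bp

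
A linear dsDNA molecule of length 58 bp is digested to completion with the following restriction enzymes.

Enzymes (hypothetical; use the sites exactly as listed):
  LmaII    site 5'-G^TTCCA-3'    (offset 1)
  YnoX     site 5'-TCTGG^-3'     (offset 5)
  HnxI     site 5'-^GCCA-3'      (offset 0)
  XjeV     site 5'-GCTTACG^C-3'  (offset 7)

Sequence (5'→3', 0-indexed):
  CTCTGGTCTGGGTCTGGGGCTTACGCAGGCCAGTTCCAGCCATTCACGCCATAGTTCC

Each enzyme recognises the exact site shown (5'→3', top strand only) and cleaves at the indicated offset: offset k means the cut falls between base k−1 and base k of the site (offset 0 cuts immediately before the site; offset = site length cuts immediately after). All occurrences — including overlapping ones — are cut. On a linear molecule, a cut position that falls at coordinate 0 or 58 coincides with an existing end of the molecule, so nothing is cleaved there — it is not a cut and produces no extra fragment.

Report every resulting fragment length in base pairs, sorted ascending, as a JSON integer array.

Site scan:
  LmaII (GTTCCA, off=1): starts [32] → cuts [33]
  YnoX (TCTGG, off=5): starts [1, 6, 12] → cuts [6, 11, 17]
  HnxI (GCCA, off=0): starts [28, 38, 47] → cuts [28, 38, 47]
  XjeV (GCTTACGC, off=7): starts [18] → cuts [25]

Pooled cuts: [6, 11, 17, 25, 28, 33, 38, 47]

Fragment lengths:
  [0,6): 6 bp
  [6,11): 5 bp
  [11,17): 6 bp
  [17,25): 8 bp
  [25,28): 3 bp
  [28,33): 5 bp
  [33,38): 5 bp
  [38,47): 9 bp
  [47,58): 11 bp

[3,5,5,5,6,6,8,9,11]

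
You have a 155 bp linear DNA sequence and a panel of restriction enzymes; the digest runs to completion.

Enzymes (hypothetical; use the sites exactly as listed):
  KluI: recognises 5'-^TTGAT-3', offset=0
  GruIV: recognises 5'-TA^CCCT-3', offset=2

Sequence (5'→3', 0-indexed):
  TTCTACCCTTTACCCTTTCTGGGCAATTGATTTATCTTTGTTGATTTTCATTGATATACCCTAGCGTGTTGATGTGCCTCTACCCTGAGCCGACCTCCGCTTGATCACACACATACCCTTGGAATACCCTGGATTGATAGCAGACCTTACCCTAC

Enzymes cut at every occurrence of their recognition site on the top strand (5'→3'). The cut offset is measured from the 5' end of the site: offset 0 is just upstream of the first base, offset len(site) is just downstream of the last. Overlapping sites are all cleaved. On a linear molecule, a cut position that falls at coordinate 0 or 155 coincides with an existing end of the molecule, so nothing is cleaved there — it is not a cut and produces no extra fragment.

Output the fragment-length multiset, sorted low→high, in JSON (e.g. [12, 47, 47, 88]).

Per-enzyme occurrences:
  KluI TTGAT/0: at [26, 40, 50, 68, 100, 133] ⇒ [26, 40, 50, 68, 100, 133]
  GruIV TACCCT/2: at [3, 10, 56, 80, 113, 124, 147] ⇒ [5, 12, 58, 82, 115, 126, 149]

Pooled cuts: [5, 12, 26, 40, 50, 58, 68, 82, 100, 115, 126, 133, 149]

Fragment lengths:
  [0,5): 5 bp
  [5,12): 7 bp
  [12,26): 14 bp
  [26,40): 14 bp
  [40,50): 10 bp
  [50,58): 8 bp
  [58,68): 10 bp
  [68,82): 14 bp
  [82,100): 18 bp
  [100,115): 15 bp
  [115,126): 11 bp
  [126,133): 7 bp
  [133,149): 16 bp
  [149,155): 6 bp

[5,6,7,7,8,10,10,11,14,14,14,15,16,18]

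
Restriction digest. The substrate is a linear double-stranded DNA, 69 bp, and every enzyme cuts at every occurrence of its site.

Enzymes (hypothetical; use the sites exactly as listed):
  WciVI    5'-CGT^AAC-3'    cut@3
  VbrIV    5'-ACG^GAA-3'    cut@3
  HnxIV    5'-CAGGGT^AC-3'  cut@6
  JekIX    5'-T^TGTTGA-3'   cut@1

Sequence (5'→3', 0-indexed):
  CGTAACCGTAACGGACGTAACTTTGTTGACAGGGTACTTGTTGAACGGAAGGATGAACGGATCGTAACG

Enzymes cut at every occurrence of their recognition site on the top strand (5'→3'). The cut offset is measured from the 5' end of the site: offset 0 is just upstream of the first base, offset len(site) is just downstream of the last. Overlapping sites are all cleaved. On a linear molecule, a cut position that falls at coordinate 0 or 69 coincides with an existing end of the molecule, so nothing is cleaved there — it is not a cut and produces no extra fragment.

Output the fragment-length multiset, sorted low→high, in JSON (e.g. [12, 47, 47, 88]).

[3,3,4,5,6,9,9,12,18]

Per-enzyme occurrences:
  WciVI CGTAAC/3: at [0, 6, 15, 62] ⇒ [3, 9, 18, 65]
  VbrIV ACGGAA/3: at [44] ⇒ [47]
  HnxIV CAGGGTAC/6: at [29] ⇒ [35]
  JekIX TTGTTGA/1: at [22, 37] ⇒ [23, 38]

Pooled cuts: [3, 9, 18, 23, 35, 38, 47, 65]

Fragment lengths:
  [0,3): 3 bp
  [3,9): 6 bp
  [9,18): 9 bp
  [18,23): 5 bp
  [23,35): 12 bp
  [35,38): 3 bp
  [38,47): 9 bp
  [47,65): 18 bp
  [65,69): 4 bp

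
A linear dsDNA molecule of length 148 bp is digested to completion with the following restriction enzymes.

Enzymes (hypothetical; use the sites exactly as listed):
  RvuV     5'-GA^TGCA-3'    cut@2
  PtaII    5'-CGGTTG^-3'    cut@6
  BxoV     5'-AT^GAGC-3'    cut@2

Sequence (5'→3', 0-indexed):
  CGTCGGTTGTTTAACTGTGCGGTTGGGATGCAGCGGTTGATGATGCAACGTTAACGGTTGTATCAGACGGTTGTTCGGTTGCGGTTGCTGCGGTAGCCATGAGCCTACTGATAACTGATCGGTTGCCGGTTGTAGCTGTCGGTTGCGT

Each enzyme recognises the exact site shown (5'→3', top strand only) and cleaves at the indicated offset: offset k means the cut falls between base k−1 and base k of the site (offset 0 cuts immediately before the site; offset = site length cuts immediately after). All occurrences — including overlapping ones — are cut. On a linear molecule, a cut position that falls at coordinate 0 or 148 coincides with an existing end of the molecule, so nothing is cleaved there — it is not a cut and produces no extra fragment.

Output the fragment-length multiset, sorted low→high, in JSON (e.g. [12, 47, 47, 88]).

Per-enzyme occurrences:
  RvuV (GATGCA, off=2): starts [26, 41] → cuts [28, 43]
  PtaII (CGGTTG, off=6): starts [3, 19, 33, 54, 67, 75, 81, 119, 126, 139] → cuts [9, 25, 39, 60, 73, 81, 87, 125, 132, 145]
  BxoV (ATGAGC, off=2): starts [98] → cuts [100]

All cut coordinates (distinct, sorted): [9, 25, 28, 39, 43, 60, 73, 81, 87, 100, 125, 132, 145]

Fragments:
  [0,9): 9 bp
  [9,25): 16 bp
  [25,28): 3 bp
  [28,39): 11 bp
  [39,43): 4 bp
  [43,60): 17 bp
  [60,73): 13 bp
  [73,81): 8 bp
  [81,87): 6 bp
  [87,100): 13 bp
  [100,125): 25 bp
  [125,132): 7 bp
  [132,145): 13 bp
  [145,148): 3 bp

[3,3,4,6,7,8,9,11,13,13,13,16,17,25]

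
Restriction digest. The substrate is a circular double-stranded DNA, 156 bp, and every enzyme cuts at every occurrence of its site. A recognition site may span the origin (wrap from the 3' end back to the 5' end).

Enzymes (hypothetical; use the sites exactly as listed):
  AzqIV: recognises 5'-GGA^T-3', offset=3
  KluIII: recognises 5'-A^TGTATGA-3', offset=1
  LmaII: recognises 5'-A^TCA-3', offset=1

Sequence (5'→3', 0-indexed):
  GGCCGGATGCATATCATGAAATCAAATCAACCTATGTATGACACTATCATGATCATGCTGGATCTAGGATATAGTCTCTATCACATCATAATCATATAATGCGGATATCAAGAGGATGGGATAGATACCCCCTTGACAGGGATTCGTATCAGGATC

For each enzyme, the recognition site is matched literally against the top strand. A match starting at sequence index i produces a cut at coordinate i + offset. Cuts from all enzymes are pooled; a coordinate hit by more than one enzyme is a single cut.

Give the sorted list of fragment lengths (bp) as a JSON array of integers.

Per-enzyme occurrences:
  AzqIV GGAT/3: at [4, 59, 66, 102, 113, 118, 139, 151] ⇒ [7, 62, 69, 105, 116, 121, 142, 154]
  KluIII ATGTATGA/1: at [33] ⇒ [34]
  LmaII ATCA/1: at [12, 20, 25, 45, 51, 79, 84, 90, 106, 147] ⇒ [13, 21, 26, 46, 52, 80, 85, 91, 107, 148]

Pooled cuts: [7, 13, 21, 26, 34, 46, 52, 62, 69, 80, 85, 91, 105, 107, 116, 121, 142, 148, 154]

Fragment lengths:
  7→13: 6 bp
  13→21: 8 bp
  21→26: 5 bp
  26→34: 8 bp
  34→46: 12 bp
  46→52: 6 bp
  52→62: 10 bp
  62→69: 7 bp
  69→80: 11 bp
  80→85: 5 bp
  85→91: 6 bp
  91→105: 14 bp
  105→107: 2 bp
  107→116: 9 bp
  116→121: 5 bp
  121→142: 21 bp
  142→148: 6 bp
  148→154: 6 bp
  154→7 (wrap): 156-154+7 = 9 bp

[2,5,5,5,6,6,6,6,6,7,8,8,9,9,10,11,12,14,21]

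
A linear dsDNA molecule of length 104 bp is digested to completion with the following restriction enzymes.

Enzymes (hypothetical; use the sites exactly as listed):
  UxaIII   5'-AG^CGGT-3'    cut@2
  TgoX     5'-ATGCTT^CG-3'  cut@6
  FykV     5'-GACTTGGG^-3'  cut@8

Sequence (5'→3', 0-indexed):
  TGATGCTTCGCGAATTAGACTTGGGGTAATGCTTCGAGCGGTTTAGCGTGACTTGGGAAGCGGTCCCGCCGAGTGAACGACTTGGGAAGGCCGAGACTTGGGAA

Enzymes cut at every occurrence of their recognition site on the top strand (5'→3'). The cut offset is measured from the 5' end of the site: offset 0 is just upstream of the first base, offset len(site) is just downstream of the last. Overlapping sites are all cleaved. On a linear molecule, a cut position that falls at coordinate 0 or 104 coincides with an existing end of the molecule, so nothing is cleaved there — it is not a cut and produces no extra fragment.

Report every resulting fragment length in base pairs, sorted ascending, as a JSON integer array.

[2,3,4,8,9,16,17,19,26]

Scan for sites:
  UxaIII (AGCGGT, off=2): starts [36, 58] → cuts [38, 60]
  TgoX (ATGCTTCG, off=6): starts [2, 28] → cuts [8, 34]
  FykV (GACTTGGG, off=8): starts [17, 49, 78, 94] → cuts [25, 57, 86, 102]

Pooled cuts: [8, 25, 34, 38, 57, 60, 86, 102]

Fragments:
  [0,8): 8 bp
  [8,25): 17 bp
  [25,34): 9 bp
  [34,38): 4 bp
  [38,57): 19 bp
  [57,60): 3 bp
  [60,86): 26 bp
  [86,102): 16 bp
  [102,104): 2 bp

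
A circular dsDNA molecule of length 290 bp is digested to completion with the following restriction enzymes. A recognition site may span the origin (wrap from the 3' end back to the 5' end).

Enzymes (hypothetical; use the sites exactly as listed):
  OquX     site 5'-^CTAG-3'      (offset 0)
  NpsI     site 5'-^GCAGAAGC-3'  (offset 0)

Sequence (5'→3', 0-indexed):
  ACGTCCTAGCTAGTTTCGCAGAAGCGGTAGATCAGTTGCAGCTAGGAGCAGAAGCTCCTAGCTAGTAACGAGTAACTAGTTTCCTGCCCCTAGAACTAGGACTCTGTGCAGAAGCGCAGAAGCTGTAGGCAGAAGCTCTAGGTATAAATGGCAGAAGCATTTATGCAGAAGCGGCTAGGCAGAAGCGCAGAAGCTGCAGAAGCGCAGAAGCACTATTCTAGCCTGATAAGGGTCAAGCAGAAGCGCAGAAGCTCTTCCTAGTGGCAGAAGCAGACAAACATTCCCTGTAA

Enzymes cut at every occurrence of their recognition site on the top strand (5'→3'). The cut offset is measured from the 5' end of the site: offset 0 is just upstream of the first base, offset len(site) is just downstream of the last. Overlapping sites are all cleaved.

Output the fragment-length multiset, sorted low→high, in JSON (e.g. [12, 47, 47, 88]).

Per-enzyme occurrences:
  OquX CTAG/0: at [5, 9, 41, 57, 61, 75, 89, 95, 137, 174, 217, 257] ⇒ [5, 9, 41, 57, 61, 75, 89, 95, 137, 174, 217, 257]
  NpsI GCAGAAGC/0: at [17, 47, 107, 115, 128, 150, 164, 178, 186, 195, 203, 236, 244, 263] ⇒ [17, 47, 107, 115, 128, 150, 164, 178, 186, 195, 203, 236, 244, 263]

All cut coordinates (distinct, sorted): [5, 9, 17, 41, 47, 57, 61, 75, 89, 95, 107, 115, 128, 137, 150, 164, 174, 178, 186, 195, 203, 217, 236, 244, 257, 263]

Fragment lengths:
  5→9: 4 bp
  9→17: 8 bp
  17→41: 24 bp
  41→47: 6 bp
  47→57: 10 bp
  57→61: 4 bp
  61→75: 14 bp
  75→89: 14 bp
  89→95: 6 bp
  95→107: 12 bp
  107→115: 8 bp
  115→128: 13 bp
  128→137: 9 bp
  137→150: 13 bp
  150→164: 14 bp
  164→174: 10 bp
  174→178: 4 bp
  178→186: 8 bp
  186→195: 9 bp
  195→203: 8 bp
  203→217: 14 bp
  217→236: 19 bp
  236→244: 8 bp
  244→257: 13 bp
  257→263: 6 bp
  263→5 (wrap): 290-263+5 = 32 bp

[4,4,4,6,6,6,8,8,8,8,8,9,9,10,10,12,13,13,13,14,14,14,14,19,24,32]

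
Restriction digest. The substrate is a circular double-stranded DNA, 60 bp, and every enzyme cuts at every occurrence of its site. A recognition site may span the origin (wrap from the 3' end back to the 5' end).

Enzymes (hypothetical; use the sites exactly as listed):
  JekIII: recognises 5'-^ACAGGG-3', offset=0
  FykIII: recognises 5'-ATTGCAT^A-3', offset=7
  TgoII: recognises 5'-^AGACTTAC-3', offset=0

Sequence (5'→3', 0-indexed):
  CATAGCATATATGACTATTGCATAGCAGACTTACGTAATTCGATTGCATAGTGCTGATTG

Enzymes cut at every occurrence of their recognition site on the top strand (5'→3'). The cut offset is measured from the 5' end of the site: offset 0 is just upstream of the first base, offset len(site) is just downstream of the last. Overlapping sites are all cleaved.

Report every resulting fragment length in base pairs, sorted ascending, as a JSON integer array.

Site scan:
  JekIII (ACAGGG, off=0): no sites
  FykIII ATTGCATA/7: at [16, 42, 56] ⇒ [3, 23, 49]
  TgoII AGACTTAC/0: at [26] ⇒ [26]

All cut coordinates (distinct, sorted): [3, 23, 26, 49]

Fragments:
  3→23: 20 bp
  23→26: 3 bp
  26→49: 23 bp
  49→3 (wrap): 60-49+3 = 14 bp

[3,14,20,23]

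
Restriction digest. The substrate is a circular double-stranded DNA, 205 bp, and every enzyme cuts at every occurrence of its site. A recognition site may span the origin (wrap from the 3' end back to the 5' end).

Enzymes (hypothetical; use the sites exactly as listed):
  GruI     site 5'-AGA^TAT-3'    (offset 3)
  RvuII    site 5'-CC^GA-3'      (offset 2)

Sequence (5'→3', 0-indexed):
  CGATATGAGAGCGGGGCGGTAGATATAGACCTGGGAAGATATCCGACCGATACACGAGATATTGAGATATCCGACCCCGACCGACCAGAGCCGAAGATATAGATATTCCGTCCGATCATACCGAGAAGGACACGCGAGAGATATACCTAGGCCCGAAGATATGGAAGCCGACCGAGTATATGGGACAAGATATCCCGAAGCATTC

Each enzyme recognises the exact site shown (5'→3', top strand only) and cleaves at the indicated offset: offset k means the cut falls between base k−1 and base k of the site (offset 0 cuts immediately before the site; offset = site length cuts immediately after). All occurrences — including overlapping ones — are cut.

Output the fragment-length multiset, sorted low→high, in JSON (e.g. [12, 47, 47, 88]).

[4,4,4,5,5,5,5,6,6,6,8,9,10,10,10,10,11,13,16,17,19,22]

Scan for sites:
  GruI AGATAT/3: at [20, 36, 56, 64, 94, 100, 138, 156, 187] ⇒ [23, 39, 59, 67, 97, 103, 141, 159, 190]
  RvuII CCGA/2: at [42, 46, 70, 76, 80, 90, 111, 120, 152, 167, 171, 194, 204] ⇒ [1, 44, 48, 72, 78, 82, 92, 113, 122, 154, 169, 173, 196]

Pooled cuts: [1, 23, 39, 44, 48, 59, 67, 72, 78, 82, 92, 97, 103, 113, 122, 141, 154, 159, 169, 173, 190, 196]

Fragments:
  1→23: 22 bp
  23→39: 16 bp
  39→44: 5 bp
  44→48: 4 bp
  48→59: 11 bp
  59→67: 8 bp
  67→72: 5 bp
  72→78: 6 bp
  78→82: 4 bp
  82→92: 10 bp
  92→97: 5 bp
  97→103: 6 bp
  103→113: 10 bp
  113→122: 9 bp
  122→141: 19 bp
  141→154: 13 bp
  154→159: 5 bp
  159→169: 10 bp
  169→173: 4 bp
  173→190: 17 bp
  190→196: 6 bp
  196→1 (wrap): 205-196+1 = 10 bp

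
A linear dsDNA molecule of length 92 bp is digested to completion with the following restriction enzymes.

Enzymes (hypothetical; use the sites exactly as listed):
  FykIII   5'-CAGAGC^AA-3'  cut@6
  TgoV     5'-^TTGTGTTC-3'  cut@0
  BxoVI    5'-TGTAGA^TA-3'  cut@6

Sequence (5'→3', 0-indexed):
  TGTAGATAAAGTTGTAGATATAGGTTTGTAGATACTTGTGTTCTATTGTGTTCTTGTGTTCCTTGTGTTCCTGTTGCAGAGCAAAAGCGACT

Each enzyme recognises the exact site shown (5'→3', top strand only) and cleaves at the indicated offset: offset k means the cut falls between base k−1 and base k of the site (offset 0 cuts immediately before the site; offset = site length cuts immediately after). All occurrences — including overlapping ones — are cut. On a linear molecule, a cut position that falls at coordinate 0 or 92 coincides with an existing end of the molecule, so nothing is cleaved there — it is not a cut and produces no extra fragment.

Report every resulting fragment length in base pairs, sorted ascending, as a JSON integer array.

[3,6,8,9,10,10,12,14,20]

Per-enzyme occurrences:
  FykIII CAGAGCAA/6: at [76] ⇒ [82]
  TgoV TTGTGTTC/0: at [35, 45, 53, 62] ⇒ [35, 45, 53, 62]
  BxoVI TGTAGATA/6: at [0, 12, 26] ⇒ [6, 18, 32]

All cut coordinates (distinct, sorted): [6, 18, 32, 35, 45, 53, 62, 82]

Fragment lengths:
  [0,6): 6 bp
  [6,18): 12 bp
  [18,32): 14 bp
  [32,35): 3 bp
  [35,45): 10 bp
  [45,53): 8 bp
  [53,62): 9 bp
  [62,82): 20 bp
  [82,92): 10 bp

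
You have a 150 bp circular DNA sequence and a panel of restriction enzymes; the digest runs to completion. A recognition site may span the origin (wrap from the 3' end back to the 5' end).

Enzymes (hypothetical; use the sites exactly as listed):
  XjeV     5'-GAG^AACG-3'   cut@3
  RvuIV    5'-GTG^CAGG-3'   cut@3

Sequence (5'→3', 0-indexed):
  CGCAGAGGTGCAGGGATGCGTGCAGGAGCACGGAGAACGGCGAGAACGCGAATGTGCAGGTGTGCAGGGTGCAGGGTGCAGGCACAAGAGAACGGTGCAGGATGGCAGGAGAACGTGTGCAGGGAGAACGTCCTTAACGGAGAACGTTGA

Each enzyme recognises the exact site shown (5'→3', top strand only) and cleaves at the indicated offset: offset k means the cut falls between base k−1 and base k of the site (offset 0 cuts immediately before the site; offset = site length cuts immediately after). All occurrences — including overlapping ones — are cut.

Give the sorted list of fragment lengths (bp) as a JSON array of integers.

[7,7,7,7,8,8,9,12,12,12,13,14,16,18]

Site scan:
  XjeV GAGAACG/3: at [32, 41, 87, 108, 123, 139] ⇒ [35, 44, 90, 111, 126, 142]
  RvuIV GTGCAGG/3: at [7, 19, 53, 61, 68, 75, 94, 116] ⇒ [10, 22, 56, 64, 71, 78, 97, 119]

All cut coordinates (distinct, sorted): [10, 22, 35, 44, 56, 64, 71, 78, 90, 97, 111, 119, 126, 142]

Fragments:
  10→22: 12 bp
  22→35: 13 bp
  35→44: 9 bp
  44→56: 12 bp
  56→64: 8 bp
  64→71: 7 bp
  71→78: 7 bp
  78→90: 12 bp
  90→97: 7 bp
  97→111: 14 bp
  111→119: 8 bp
  119→126: 7 bp
  126→142: 16 bp
  142→10 (wrap): 150-142+10 = 18 bp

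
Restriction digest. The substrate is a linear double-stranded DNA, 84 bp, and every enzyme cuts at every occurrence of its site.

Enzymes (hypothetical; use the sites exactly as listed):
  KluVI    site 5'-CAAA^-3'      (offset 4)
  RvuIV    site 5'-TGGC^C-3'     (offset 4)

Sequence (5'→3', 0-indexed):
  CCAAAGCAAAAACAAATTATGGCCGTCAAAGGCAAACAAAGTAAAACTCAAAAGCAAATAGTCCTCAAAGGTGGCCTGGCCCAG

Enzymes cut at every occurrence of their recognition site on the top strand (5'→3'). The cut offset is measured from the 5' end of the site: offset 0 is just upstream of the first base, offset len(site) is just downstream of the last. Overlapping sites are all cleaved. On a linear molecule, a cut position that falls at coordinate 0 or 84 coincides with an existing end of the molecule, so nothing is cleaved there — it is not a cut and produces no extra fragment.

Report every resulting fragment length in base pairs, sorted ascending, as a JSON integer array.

[4,4,5,5,5,6,6,6,6,7,7,11,12]

Scan for sites:
  KluVI (CAAA, off=4): starts [1, 6, 12, 26, 32, 36, 48, 54, 65] → cuts [5, 10, 16, 30, 36, 40, 52, 58, 69]
  RvuIV (TGGCC, off=4): starts [19, 71, 76] → cuts [23, 75, 80]

All cut coordinates (distinct, sorted): [5, 10, 16, 23, 30, 36, 40, 52, 58, 69, 75, 80]

Fragments:
  [0,5): 5 bp
  [5,10): 5 bp
  [10,16): 6 bp
  [16,23): 7 bp
  [23,30): 7 bp
  [30,36): 6 bp
  [36,40): 4 bp
  [40,52): 12 bp
  [52,58): 6 bp
  [58,69): 11 bp
  [69,75): 6 bp
  [75,80): 5 bp
  [80,84): 4 bp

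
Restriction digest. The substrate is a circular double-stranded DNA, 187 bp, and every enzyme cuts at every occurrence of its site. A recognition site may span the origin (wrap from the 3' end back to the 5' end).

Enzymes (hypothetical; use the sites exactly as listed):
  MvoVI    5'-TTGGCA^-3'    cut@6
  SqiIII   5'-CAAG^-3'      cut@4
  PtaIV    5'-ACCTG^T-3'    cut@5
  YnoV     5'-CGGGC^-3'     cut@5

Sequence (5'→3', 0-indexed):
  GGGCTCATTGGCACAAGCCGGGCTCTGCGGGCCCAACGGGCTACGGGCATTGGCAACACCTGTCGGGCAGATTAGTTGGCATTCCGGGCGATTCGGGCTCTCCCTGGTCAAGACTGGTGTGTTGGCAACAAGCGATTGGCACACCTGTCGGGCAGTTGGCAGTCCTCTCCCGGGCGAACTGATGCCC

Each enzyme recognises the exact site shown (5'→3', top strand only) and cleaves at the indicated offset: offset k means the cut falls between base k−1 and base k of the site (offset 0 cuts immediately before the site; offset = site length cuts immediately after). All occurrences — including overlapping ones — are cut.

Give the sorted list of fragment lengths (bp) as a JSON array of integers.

[4,5,6,6,6,6,7,7,7,8,8,9,9,9,9,9,13,14,14,15,16]

Site scan:
  MvoVI TTGGCA/6: at [7, 49, 75, 121, 135, 155] ⇒ [13, 55, 81, 127, 141, 161]
  SqiIII CAAG/4: at [13, 108, 128] ⇒ [17, 112, 132]
  PtaIV ACCTGT/5: at [57, 142] ⇒ [62, 147]
  YnoV CGGGC/5: at [18, 27, 36, 43, 63, 84, 93, 148, 170, 186] ⇒ [4, 23, 32, 41, 48, 68, 89, 98, 153, 175]

All cut coordinates (distinct, sorted): [4, 13, 17, 23, 32, 41, 48, 55, 62, 68, 81, 89, 98, 112, 127, 132, 141, 147, 153, 161, 175]

Fragment lengths:
  4→13: 9 bp
  13→17: 4 bp
  17→23: 6 bp
  23→32: 9 bp
  32→41: 9 bp
  41→48: 7 bp
  48→55: 7 bp
  55→62: 7 bp
  62→68: 6 bp
  68→81: 13 bp
  81→89: 8 bp
  89→98: 9 bp
  98→112: 14 bp
  112→127: 15 bp
  127→132: 5 bp
  132→141: 9 bp
  141→147: 6 bp
  147→153: 6 bp
  153→161: 8 bp
  161→175: 14 bp
  175→4 (wrap): 187-175+4 = 16 bp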